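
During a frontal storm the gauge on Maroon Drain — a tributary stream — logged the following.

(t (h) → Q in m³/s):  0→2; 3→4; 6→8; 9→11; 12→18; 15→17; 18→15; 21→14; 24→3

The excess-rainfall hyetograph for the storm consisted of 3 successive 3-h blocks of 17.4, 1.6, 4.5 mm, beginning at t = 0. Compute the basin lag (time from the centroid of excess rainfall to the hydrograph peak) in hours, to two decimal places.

Centroid of excess rainfall: t_c = Σ P_i·t̄_i / ΣP_i = 2.8532 h (block centres at 1.5, 4.5, 7.5 h).
Hydrograph peak occurs at t = 12 h, so basin lag t_L = 12 − 2.8532 = 9.15 h.

t_L ≈ 9.15 h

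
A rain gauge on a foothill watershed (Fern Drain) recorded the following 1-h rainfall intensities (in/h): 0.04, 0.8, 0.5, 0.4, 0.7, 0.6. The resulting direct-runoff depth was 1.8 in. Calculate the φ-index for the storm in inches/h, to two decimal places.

Only the 5 blocks with intensity above φ contribute runoff: 0.8, 0.5, 0.4, 0.7, 0.6 in/h.
Σ(I−φ)·Δt = d  ⇒  (0.8+0.5+0.4+0.7+0.6 − 5φ)·1 = 1.8
φ = (3.000 − 1.8/1) / 5 = 0.24 in/h.

φ ≈ 0.24 in/h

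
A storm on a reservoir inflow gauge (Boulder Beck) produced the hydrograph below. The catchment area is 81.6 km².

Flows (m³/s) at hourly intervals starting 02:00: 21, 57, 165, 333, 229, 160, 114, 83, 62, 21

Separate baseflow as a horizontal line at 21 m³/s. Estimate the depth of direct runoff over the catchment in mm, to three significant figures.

d ≈ 45.7 mm

Direct runoff: 0.0, 36.0, 144.0, 312.0, 208.0, 139.0, 93.0, 62.0, 41.0, 0.0 m³/s; ΣQ_DR = 1035 m³/s.
V = ΣQ_DR · Δt = 1035 × 3600 s = 3.726 × 10^6 m³.
Over A = 81.6 km², depth = V / A = 45.7 mm.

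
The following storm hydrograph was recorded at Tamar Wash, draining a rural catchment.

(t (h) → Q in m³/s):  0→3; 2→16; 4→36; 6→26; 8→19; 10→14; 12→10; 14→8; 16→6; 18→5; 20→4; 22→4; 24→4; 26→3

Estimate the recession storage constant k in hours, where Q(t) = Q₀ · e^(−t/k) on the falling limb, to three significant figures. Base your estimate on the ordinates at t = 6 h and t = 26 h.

On the falling limb, Q drops from 26 to 3 m³/s between t = 6 h and t = 26 h (Δt = 20 h).
k = −Δt / ln(Q₂/Q₁) = −20 / ln(3/26) = 9.26 h.

k ≈ 9.26 h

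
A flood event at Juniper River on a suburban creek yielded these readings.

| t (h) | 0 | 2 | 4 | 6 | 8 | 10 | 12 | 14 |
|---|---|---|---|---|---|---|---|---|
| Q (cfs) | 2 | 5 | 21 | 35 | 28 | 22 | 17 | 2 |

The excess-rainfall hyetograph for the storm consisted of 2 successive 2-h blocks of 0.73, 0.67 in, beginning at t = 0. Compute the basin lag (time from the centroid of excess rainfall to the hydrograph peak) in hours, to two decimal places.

Centroid of excess rainfall: t_c = Σ P_i·t̄_i / ΣP_i = 1.9571 h (block centres at 1, 3 h).
Hydrograph peak occurs at t = 6 h, so basin lag t_L = 6 − 1.9571 = 4.04 h.

t_L ≈ 4.04 h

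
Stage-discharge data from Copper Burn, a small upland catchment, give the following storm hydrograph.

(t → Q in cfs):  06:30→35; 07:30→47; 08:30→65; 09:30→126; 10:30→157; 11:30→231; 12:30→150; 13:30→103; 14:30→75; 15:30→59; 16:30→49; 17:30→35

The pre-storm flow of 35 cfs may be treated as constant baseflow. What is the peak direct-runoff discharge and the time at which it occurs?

Subtracting baseflow gives direct-runoff ordinates: 0.0, 12.0, 30.0, 91.0, 122.0, 196.0, 115.0, 68.0, 40.0, 24.0, 14.0, 0.0 cfs.
The maximum is 196.0 cfs, occurring at the reading for t = 11:30.

Q_p = 196.0 cfs at t = 11:30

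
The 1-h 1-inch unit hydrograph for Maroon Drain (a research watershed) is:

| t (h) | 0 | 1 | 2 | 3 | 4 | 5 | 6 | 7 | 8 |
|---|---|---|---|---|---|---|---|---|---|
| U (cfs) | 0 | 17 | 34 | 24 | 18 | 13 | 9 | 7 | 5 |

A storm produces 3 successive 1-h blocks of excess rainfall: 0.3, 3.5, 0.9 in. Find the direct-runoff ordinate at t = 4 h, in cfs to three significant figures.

By discrete convolution, Q_j = Σ (P_i / 1 in) · U_{j−i}.
At t = 4 h (j=4): Q = (0.3/1)·18 + (3.5/1)·24 + (0.9/1)·34 = 120 cfs.

Q ≈ 120 cfs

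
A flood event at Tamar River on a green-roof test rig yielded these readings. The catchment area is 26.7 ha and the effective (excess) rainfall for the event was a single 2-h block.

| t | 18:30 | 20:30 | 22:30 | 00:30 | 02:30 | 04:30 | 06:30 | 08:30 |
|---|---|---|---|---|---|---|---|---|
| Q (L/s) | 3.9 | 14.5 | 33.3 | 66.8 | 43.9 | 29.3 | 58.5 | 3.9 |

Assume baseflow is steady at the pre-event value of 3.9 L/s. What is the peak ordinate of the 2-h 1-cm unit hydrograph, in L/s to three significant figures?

Direct runoff: 0.0, 10.6, 29.4, 62.9, 40.0, 25.4, 54.6, 0.0 L/s; ΣQ_DR = 222.9 L/s, peak = 62.9 L/s.
Runoff depth d = ΣQ_DR·Δt / A = 222.9 × 7200 / (26.7 ha) = 6.011 mm.
The 1-cm UH is the DRH scaled by (10 mm)/d, so U_p = 62.9 × 10/6.011 = 105 L/s.

U_p ≈ 105 L/s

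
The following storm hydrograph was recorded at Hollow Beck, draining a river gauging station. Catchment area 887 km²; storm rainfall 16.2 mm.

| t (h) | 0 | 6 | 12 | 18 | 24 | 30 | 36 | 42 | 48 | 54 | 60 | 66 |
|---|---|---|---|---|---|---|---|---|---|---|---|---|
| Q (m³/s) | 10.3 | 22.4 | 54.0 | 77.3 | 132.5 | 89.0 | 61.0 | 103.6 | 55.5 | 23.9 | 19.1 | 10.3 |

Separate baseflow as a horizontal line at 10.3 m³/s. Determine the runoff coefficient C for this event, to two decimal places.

C ≈ 0.80

ΣQ_DR = 535.3 m³/s; V = ΣQ_DR·Δt = 1.156 × 10^7 m³.
Runoff depth d = V / A = 13.04 mm.
C = d / P = 13.04 / 16.2 = 0.80.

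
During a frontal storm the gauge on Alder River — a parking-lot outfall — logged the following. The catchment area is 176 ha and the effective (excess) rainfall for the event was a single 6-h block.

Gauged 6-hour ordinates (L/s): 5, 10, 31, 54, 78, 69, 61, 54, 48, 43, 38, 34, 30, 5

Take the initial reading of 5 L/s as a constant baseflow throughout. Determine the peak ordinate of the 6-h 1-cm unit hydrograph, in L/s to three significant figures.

U_p ≈ 121 L/s

Direct runoff: 0.0, 5.0, 26.0, 49.0, 73.0, 64.0, 56.0, 49.0, 43.0, 38.0, 33.0, 29.0, 25.0, 0.0 L/s; ΣQ_DR = 490.0 L/s, peak = 73.0 L/s.
Runoff depth d = ΣQ_DR·Δt / A = 490.0 × 21600 / (176 ha) = 6.014 mm.
The 1-cm UH is the DRH scaled by (10 mm)/d, so U_p = 73.0 × 10/6.014 = 121 L/s.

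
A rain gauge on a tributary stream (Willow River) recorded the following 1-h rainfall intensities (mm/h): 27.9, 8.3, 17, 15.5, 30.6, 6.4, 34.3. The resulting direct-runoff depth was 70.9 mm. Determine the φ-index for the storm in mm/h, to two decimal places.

Only the 5 blocks with intensity above φ contribute runoff: 27.9, 17, 15.5, 30.6, 34.3 mm/h.
Σ(I−φ)·Δt = d  ⇒  (27.9+17+15.5+30.6+34.3 − 5φ)·1 = 70.9
φ = (125.3 − 70.9/1) / 5 = 10.88 mm/h.

φ ≈ 10.88 mm/h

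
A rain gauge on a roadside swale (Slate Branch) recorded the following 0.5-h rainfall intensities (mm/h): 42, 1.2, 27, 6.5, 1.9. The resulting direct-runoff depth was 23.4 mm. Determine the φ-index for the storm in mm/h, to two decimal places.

Only the 2 blocks with intensity above φ contribute runoff: 42, 27 mm/h.
Σ(I−φ)·Δt = d  ⇒  (42+27 − 2φ)·0.5 = 23.4
φ = (69.00 − 23.4/0.5) / 2 = 11.10 mm/h.

φ ≈ 11.10 mm/h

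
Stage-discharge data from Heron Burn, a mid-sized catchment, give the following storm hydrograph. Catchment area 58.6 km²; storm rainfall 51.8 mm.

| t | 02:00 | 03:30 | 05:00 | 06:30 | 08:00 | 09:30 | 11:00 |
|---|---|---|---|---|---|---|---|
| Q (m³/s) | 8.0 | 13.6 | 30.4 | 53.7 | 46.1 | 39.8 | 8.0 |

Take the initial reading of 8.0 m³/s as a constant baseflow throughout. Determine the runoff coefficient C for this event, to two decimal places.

ΣQ_DR = 143.6 m³/s; V = ΣQ_DR·Δt = 7.754 × 10^5 m³.
Runoff depth d = V / A = 13.23 mm.
C = d / P = 13.23 / 51.8 = 0.26.

C ≈ 0.26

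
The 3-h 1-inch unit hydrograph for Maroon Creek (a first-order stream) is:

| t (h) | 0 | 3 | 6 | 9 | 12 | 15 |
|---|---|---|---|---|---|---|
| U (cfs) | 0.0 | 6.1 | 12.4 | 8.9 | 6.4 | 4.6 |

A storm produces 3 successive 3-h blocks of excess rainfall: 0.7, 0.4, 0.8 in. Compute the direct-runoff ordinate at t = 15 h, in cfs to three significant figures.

By discrete convolution, Q_j = Σ (P_i / 1 in) · U_{j−i}.
At t = 15 h (j=5): Q = (0.7/1)·4.6 + (0.4/1)·6.4 + (0.8/1)·8.9 = 12.9 cfs.

Q ≈ 12.9 cfs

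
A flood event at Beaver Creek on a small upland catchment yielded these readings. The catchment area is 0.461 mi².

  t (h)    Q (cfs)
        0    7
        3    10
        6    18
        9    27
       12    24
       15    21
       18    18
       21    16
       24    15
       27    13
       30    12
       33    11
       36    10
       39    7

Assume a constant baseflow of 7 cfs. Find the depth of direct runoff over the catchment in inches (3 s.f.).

Direct runoff: 0.0, 3.0, 11.0, 20.0, 17.0, 14.0, 11.0, 9.0, 8.0, 6.0, 5.0, 4.0, 3.0, 0.0 cfs; ΣQ_DR = 111.0 cfs.
V = ΣQ_DR · Δt = 111.0 × 10800 s = 1.199 × 10^6 ft³.
Over A = 0.461 mi², depth = V / A = 1.12 in.

d ≈ 1.12 in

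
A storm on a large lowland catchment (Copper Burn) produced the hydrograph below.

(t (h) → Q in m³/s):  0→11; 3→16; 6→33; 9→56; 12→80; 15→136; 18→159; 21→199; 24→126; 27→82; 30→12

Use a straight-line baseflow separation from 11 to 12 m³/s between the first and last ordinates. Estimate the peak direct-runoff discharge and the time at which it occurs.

Q_p = 187.30 m³/s at t = 21 h

Subtracting baseflow gives direct-runoff ordinates: 0.00, 4.90, 21.80, 44.70, 68.60, 124.50, 147.40, 187.30, 114.20, 70.10, 0.00 m³/s.
The maximum is 187.30 m³/s, occurring at the reading for t = 21 h.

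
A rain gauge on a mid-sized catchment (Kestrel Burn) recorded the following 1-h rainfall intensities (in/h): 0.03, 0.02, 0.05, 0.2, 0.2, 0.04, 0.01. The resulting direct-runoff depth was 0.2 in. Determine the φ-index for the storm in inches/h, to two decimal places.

Only the 2 blocks with intensity above φ contribute runoff: 0.2, 0.2 in/h.
Σ(I−φ)·Δt = d  ⇒  (0.2+0.2 − 2φ)·1 = 0.2
φ = (0.4000 − 0.2/1) / 2 = 0.10 in/h.

φ ≈ 0.10 in/h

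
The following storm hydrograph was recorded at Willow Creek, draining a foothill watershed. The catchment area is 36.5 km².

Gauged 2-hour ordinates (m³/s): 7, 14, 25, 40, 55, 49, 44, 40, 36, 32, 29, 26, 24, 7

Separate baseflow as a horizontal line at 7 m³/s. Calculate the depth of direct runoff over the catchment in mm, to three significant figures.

d ≈ 65.1 mm

Direct runoff: 0.0, 7.0, 18.0, 33.0, 48.0, 42.0, 37.0, 33.0, 29.0, 25.0, 22.0, 19.0, 17.0, 0.0 m³/s; ΣQ_DR = 330.0 m³/s.
V = ΣQ_DR · Δt = 330.0 × 7200 s = 2.376 × 10^6 m³.
Over A = 36.5 km², depth = V / A = 65.1 mm.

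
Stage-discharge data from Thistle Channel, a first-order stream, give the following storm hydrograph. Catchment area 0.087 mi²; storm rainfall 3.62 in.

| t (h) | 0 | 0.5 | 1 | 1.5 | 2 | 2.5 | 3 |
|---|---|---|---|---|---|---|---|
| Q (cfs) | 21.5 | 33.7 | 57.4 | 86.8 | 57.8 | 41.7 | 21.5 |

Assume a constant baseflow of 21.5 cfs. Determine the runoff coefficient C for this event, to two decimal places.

ΣQ_DR = 169.9 cfs; V = ΣQ_DR·Δt = 3.058 × 10^5 ft³.
Runoff depth d = V / A = 1.513 in.
C = d / P = 1.513 / 3.62 = 0.42.

C ≈ 0.42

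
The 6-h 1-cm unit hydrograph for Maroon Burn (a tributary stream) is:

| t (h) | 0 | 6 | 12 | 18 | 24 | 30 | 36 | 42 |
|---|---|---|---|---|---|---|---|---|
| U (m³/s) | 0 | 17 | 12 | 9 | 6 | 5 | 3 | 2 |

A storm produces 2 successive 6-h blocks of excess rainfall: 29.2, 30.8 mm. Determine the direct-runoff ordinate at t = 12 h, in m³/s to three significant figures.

By discrete convolution, Q_j = Σ (P_i / 10 mm) · U_{j−i}.
At t = 12 h (j=2): Q = (29.2/10)·12 + (30.8/10)·17 = 87.4 m³/s.

Q ≈ 87.4 m³/s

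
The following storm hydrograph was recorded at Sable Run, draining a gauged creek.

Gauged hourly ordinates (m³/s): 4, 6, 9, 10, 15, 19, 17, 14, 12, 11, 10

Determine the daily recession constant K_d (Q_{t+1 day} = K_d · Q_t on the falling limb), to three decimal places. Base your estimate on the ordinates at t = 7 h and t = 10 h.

Between t = 7 h and t = 10 h the flow falls from 14 to 10 m³/s over 3×1 h = 3 h.
Per-interval ratio K = (10/14)^(1/3) = 0.8939; K_d = K^(24/1) = 0.068.

K_d ≈ 0.068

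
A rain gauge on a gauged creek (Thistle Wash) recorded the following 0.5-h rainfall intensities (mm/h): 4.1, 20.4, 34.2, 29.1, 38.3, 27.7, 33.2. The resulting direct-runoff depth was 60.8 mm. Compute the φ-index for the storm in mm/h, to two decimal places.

Only the 6 blocks with intensity above φ contribute runoff: 20.4, 34.2, 29.1, 38.3, 27.7, 33.2 mm/h.
Σ(I−φ)·Δt = d  ⇒  (20.4+34.2+29.1+38.3+27.7+33.2 − 6φ)·0.5 = 60.8
φ = (182.9 − 60.8/0.5) / 6 = 10.22 mm/h.

φ ≈ 10.22 mm/h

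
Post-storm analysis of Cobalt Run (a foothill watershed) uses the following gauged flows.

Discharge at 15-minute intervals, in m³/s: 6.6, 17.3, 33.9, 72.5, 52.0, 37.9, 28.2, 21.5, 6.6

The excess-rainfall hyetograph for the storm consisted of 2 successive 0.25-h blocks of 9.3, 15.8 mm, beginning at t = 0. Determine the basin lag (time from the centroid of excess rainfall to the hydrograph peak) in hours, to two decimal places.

t_L ≈ 0.47 h

Centroid of excess rainfall: t_c = Σ P_i·t̄_i / ΣP_i = 0.2824 h (block centres at 0.125, 0.375 h).
Hydrograph peak occurs at t = 0.75 h, so basin lag t_L = 0.75 − 0.2824 = 0.47 h.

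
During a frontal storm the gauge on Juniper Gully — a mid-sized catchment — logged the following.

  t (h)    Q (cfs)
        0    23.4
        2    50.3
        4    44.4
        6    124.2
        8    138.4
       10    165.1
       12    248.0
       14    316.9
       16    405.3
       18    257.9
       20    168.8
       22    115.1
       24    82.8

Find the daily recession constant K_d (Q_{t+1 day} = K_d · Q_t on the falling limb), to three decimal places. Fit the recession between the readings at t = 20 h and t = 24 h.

K_d ≈ 0.014

Between t = 20 h and t = 24 h the flow falls from 168.8 to 82.8 cfs over 2×2 h = 4 h.
Per-interval ratio K = (82.8/168.8)^(1/2) = 0.7004; K_d = K^(24/2) = 0.014.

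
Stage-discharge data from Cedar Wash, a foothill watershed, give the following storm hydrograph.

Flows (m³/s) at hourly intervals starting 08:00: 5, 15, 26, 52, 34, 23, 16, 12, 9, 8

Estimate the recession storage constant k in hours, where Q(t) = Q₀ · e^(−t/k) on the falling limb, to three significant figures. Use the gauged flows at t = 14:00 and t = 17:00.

k ≈ 4.33 h

On the falling limb, Q drops from 16 to 8 m³/s between t = 14:00 and t = 17:00 (Δt = 3 h).
k = −Δt / ln(Q₂/Q₁) = −3 / ln(8/16) = 4.33 h.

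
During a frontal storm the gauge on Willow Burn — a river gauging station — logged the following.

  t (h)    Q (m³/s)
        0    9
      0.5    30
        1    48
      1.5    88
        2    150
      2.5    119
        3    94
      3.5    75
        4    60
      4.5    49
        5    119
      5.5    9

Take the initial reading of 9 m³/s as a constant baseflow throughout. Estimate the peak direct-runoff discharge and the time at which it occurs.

Subtracting baseflow gives direct-runoff ordinates: 0.0, 21.0, 39.0, 79.0, 141.0, 110.0, 85.0, 66.0, 51.0, 40.0, 110.0, 0.0 m³/s.
The maximum is 141.0 m³/s, occurring at the reading for t = 2 h.

Q_p = 141.0 m³/s at t = 2 h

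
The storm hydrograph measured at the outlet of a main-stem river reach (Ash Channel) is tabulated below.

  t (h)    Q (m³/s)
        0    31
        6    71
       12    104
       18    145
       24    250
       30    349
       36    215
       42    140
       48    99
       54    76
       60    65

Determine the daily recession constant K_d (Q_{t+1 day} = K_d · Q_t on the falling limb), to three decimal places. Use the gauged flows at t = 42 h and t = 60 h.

Between t = 42 h and t = 60 h the flow falls from 140 to 65 m³/s over 3×6 h = 18 h.
Per-interval ratio K = (65/140)^(1/3) = 0.7743; K_d = K^(24/6) = 0.360.

K_d ≈ 0.360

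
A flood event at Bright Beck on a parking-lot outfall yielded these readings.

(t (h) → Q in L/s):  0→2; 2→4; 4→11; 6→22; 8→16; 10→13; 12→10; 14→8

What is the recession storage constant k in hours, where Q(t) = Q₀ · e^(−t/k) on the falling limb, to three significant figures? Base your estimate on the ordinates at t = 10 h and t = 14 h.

k ≈ 8.24 h

On the falling limb, Q drops from 13 to 8 L/s between t = 10 h and t = 14 h (Δt = 4 h).
k = −Δt / ln(Q₂/Q₁) = −4 / ln(8/13) = 8.24 h.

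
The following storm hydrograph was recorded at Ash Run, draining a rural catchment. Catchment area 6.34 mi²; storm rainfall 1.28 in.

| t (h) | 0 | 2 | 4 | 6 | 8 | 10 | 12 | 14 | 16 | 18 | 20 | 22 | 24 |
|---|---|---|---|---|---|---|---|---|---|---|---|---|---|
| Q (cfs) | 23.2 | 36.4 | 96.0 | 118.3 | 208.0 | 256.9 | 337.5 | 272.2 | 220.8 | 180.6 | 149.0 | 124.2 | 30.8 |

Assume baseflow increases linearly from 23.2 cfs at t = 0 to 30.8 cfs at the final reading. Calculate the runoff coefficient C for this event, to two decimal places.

C ≈ 0.65

ΣQ_DR = 1703 cfs; V = ΣQ_DR·Δt = 1.226 × 10^7 ft³.
Runoff depth d = V / A = 0.8324 in.
C = d / P = 0.8324 / 1.28 = 0.65.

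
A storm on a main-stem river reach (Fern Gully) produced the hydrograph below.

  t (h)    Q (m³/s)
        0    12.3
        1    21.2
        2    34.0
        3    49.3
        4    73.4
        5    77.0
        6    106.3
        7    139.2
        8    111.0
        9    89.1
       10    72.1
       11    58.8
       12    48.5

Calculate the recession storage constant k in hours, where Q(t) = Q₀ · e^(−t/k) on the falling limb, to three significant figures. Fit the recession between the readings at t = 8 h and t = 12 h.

On the falling limb, Q drops from 111.0 to 48.5 m³/s between t = 8 h and t = 12 h (Δt = 4 h).
k = −Δt / ln(Q₂/Q₁) = −4 / ln(48.5/111.0) = 4.83 h.

k ≈ 4.83 h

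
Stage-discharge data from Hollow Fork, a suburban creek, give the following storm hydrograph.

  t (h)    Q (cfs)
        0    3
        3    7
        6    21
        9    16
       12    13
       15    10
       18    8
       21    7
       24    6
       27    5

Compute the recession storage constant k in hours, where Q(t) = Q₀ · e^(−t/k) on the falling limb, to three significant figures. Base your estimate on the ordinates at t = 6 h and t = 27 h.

On the falling limb, Q drops from 21 to 5 cfs between t = 6 h and t = 27 h (Δt = 21 h).
k = −Δt / ln(Q₂/Q₁) = −21 / ln(5/21) = 14.6 h.

k ≈ 14.6 h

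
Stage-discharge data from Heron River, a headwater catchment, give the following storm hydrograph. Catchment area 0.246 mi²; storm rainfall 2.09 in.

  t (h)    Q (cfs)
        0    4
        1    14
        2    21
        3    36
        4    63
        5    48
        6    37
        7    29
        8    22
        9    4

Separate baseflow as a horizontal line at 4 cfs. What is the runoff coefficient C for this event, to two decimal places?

C ≈ 0.72

ΣQ_DR = 238.0 cfs; V = ΣQ_DR·Δt = 8.568 × 10^5 ft³.
Runoff depth d = V / A = 1.499 in.
C = d / P = 1.499 / 2.09 = 0.72.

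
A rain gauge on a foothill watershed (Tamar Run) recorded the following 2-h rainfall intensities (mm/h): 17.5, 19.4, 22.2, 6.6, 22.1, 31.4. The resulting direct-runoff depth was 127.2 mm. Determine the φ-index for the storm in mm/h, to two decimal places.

Only the 5 blocks with intensity above φ contribute runoff: 17.5, 19.4, 22.2, 22.1, 31.4 mm/h.
Σ(I−φ)·Δt = d  ⇒  (17.5+19.4+22.2+22.1+31.4 − 5φ)·2 = 127.2
φ = (112.6 − 127.2/2) / 5 = 9.80 mm/h.

φ ≈ 9.80 mm/h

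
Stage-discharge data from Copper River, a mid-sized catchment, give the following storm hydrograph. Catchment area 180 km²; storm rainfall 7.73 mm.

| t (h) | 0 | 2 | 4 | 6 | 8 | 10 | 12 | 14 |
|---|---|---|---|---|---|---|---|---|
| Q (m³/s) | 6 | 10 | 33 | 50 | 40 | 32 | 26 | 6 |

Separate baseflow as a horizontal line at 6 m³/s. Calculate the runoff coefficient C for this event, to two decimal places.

C ≈ 0.80

ΣQ_DR = 155.0 m³/s; V = ΣQ_DR·Δt = 1.116 × 10^6 m³.
Runoff depth d = V / A = 6.200 mm.
C = d / P = 6.200 / 7.73 = 0.80.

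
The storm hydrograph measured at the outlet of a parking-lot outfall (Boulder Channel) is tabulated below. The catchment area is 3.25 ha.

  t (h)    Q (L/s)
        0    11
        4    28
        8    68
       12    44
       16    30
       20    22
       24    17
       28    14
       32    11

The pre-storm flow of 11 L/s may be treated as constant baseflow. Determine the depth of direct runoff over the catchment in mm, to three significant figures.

Direct runoff: 0.0, 17.0, 57.0, 33.0, 19.0, 11.0, 6.0, 3.0, 0.0 L/s; ΣQ_DR = 146.0 L/s.
V = ΣQ_DR · Δt = 146.0 × 14400 s = 2.102 × 10^6 L.
Over A = 3.25 ha, depth = V / A = 64.7 mm.

d ≈ 64.7 mm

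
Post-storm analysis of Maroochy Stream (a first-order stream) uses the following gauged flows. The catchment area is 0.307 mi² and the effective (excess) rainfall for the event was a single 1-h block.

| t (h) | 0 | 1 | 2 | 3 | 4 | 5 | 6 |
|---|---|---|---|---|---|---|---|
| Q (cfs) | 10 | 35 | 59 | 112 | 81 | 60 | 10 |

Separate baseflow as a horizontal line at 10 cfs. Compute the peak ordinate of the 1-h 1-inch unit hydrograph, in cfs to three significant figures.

U_p ≈ 68.0 cfs

Direct runoff: 0.0, 25.0, 49.0, 102.0, 71.0, 50.0, 0.0 cfs; ΣQ_DR = 297.0 cfs, peak = 102.0 cfs.
Runoff depth d = ΣQ_DR·Δt / A = 297.0 × 3600 / (0.307 mi²) = 1.499 in.
The 1-inch UH is the DRH scaled by (1 in)/d, so U_p = 102.0 × 1/1.499 = 68.0 cfs.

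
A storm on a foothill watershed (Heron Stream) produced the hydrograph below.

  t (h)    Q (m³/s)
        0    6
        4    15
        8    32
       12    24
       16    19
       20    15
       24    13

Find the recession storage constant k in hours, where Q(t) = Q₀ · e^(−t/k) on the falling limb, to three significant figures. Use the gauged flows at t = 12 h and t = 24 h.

k ≈ 19.6 h

On the falling limb, Q drops from 24 to 13 m³/s between t = 12 h and t = 24 h (Δt = 12 h).
k = −Δt / ln(Q₂/Q₁) = −12 / ln(13/24) = 19.6 h.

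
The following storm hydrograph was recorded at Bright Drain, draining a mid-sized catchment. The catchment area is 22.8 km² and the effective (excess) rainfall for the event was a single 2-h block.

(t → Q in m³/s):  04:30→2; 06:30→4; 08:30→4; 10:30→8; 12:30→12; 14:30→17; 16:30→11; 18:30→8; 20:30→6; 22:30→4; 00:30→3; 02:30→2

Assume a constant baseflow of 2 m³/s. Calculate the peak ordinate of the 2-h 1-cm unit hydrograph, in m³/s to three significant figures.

Direct runoff: 0.0, 2.0, 2.0, 6.0, 10.0, 15.0, 9.0, 6.0, 4.0, 2.0, 1.0, 0.0 m³/s; ΣQ_DR = 57.00 m³/s, peak = 15.0 m³/s.
Runoff depth d = ΣQ_DR·Δt / A = 57.00 × 7200 / (22.8 km²) = 18.00 mm.
The 1-cm UH is the DRH scaled by (10 mm)/d, so U_p = 15.0 × 10/18.00 = 8.33 m³/s.

U_p ≈ 8.33 m³/s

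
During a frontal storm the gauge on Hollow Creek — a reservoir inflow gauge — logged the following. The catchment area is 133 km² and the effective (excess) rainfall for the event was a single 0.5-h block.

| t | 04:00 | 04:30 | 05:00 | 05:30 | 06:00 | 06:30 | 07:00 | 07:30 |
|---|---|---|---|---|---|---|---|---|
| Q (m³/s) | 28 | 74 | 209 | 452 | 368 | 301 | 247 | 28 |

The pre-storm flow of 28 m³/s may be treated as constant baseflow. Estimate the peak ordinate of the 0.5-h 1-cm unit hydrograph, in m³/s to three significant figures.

Direct runoff: 0.0, 46.0, 181.0, 424.0, 340.0, 273.0, 219.0, 0.0 m³/s; ΣQ_DR = 1483 m³/s, peak = 424.0 m³/s.
Runoff depth d = ΣQ_DR·Δt / A = 1483 × 1800 / (133 km²) = 20.07 mm.
The 1-cm UH is the DRH scaled by (10 mm)/d, so U_p = 424.0 × 10/20.07 = 211 m³/s.

U_p ≈ 211 m³/s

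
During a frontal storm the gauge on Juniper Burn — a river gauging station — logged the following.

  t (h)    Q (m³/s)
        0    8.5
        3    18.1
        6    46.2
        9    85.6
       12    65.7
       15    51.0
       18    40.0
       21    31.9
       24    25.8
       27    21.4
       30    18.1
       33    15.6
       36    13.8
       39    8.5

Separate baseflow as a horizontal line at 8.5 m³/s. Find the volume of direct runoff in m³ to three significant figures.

V ≈ 3.58 × 10^6 m³

Direct-runoff ordinates (Q − Q_b): 0.0, 9.6, 37.7, 77.1, 57.2, 42.5, 31.5, 23.4, 17.3, 12.9, 9.6, 7.1, 5.3, 0.0 m³/s.
ΣQ_DR = 331.2 m³/s.
With Δt = 3 h = 10800 s, V = ΣQ_DR · Δt = 331.2 × 10800 = 3.58 × 10^6 m³.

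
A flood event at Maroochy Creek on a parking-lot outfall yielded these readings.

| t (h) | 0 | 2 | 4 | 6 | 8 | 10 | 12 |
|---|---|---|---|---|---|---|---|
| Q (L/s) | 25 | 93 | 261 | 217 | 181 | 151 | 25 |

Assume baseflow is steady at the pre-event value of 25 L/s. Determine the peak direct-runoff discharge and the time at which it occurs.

Q_p = 236.0 L/s at t = 4 h

Subtracting baseflow gives direct-runoff ordinates: 0.0, 68.0, 236.0, 192.0, 156.0, 126.0, 0.0 L/s.
The maximum is 236.0 L/s, occurring at the reading for t = 4 h.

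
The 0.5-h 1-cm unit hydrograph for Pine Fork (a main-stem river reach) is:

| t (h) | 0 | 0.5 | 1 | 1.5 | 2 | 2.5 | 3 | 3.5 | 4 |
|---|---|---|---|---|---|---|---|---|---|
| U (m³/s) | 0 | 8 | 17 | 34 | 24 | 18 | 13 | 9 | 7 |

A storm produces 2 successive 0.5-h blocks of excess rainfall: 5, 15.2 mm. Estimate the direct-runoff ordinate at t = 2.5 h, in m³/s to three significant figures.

By discrete convolution, Q_j = Σ (P_i / 10 mm) · U_{j−i}.
At t = 2.5 h (j=5): Q = (5/10)·18 + (15.2/10)·24 = 45.5 m³/s.

Q ≈ 45.5 m³/s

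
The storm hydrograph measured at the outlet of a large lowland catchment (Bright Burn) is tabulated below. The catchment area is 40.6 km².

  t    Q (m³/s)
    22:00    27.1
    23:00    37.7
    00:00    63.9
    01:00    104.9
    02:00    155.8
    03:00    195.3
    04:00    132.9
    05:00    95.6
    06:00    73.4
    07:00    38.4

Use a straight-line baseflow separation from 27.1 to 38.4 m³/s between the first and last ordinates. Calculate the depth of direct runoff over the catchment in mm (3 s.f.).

Direct runoff: 0.00, 9.34, 34.29, 74.03, 123.68, 161.92, 98.27, 59.71, 36.26, 0.00 m³/s; ΣQ_DR = 597.5 m³/s.
V = ΣQ_DR · Δt = 597.5 × 3600 s = 2.151 × 10^6 m³.
Over A = 40.6 km², depth = V / A = 53.0 mm.

d ≈ 53.0 mm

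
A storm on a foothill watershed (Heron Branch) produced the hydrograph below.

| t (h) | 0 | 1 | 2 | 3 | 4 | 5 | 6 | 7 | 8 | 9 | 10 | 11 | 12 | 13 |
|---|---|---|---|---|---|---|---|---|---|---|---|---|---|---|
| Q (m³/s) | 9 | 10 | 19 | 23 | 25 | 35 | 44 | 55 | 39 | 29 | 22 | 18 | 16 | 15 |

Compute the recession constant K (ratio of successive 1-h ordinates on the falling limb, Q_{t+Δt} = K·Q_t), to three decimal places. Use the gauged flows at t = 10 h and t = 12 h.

K ≈ 0.853

Using the recession-limb readings at t = 10 h and t = 12 h: Q falls from 22 to 16 m³/s over 2 intervals.
K = (Q₂/Q₁)^(1/2) = (16/22)^(1/2) = 0.853.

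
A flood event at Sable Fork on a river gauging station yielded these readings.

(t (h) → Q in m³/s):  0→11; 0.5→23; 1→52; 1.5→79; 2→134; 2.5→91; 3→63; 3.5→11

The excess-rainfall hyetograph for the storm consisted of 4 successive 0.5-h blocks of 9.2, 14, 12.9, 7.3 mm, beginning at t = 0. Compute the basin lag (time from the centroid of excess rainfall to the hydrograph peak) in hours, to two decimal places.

t_L ≈ 1.04 h

Centroid of excess rainfall: t_c = Σ P_i·t̄_i / ΣP_i = 0.9608 h (block centres at 0.25, 0.75, 1.25, 1.75 h).
Hydrograph peak occurs at t = 2 h, so basin lag t_L = 2 − 0.9608 = 1.04 h.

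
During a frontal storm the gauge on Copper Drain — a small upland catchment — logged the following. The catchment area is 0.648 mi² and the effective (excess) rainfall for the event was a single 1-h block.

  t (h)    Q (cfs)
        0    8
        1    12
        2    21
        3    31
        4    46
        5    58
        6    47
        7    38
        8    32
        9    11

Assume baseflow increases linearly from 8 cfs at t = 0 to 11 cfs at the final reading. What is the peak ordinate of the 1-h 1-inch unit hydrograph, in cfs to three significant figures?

Direct runoff: 0.00, 3.67, 12.33, 22.00, 36.67, 48.33, 37.00, 27.67, 21.33, 0.00 cfs; ΣQ_DR = 209.0 cfs, peak = 48.33 cfs.
Runoff depth d = ΣQ_DR·Δt / A = 209.0 × 3600 / (0.648 mi²) = 0.4998 in.
The 1-inch UH is the DRH scaled by (1 in)/d, so U_p = 48.33 × 1/0.4998 = 96.7 cfs.

U_p ≈ 96.7 cfs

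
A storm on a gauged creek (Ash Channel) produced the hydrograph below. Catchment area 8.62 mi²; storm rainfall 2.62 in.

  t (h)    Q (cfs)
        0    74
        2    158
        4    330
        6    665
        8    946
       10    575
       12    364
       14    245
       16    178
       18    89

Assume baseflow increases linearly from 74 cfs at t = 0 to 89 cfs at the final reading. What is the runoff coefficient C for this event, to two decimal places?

C ≈ 0.39

ΣQ_DR = 2809 cfs; V = ΣQ_DR·Δt = 2.022 × 10^7 ft³.
Runoff depth d = V / A = 1.010 in.
C = d / P = 1.010 / 2.62 = 0.39.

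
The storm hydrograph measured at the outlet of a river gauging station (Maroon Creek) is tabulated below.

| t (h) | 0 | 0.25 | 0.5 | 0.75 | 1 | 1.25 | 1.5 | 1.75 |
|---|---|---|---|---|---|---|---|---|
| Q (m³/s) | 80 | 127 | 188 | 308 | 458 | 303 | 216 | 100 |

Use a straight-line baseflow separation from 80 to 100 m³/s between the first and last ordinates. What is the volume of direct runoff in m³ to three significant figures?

Direct-runoff ordinates (Q − Q_b): 0.00, 44.14, 102.29, 219.43, 366.57, 208.71, 118.86, 0.00 m³/s.
ΣQ_DR = 1060 m³/s.
With Δt = 0.25 h = 900 s, V = ΣQ_DR · Δt = 1060 × 900 = 9.54 × 10^5 m³.

V ≈ 9.54 × 10^5 m³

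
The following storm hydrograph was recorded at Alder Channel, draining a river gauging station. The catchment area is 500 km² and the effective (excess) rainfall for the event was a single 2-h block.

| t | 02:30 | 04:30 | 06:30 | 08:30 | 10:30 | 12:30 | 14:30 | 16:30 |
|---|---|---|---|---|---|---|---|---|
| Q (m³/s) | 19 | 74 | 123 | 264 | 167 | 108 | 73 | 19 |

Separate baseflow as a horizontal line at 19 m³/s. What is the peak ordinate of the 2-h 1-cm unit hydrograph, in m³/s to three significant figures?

U_p ≈ 245 m³/s

Direct runoff: 0.0, 55.0, 104.0, 245.0, 148.0, 89.0, 54.0, 0.0 m³/s; ΣQ_DR = 695.0 m³/s, peak = 245.0 m³/s.
Runoff depth d = ΣQ_DR·Δt / A = 695.0 × 7200 / (500 km²) = 10.01 mm.
The 1-cm UH is the DRH scaled by (10 mm)/d, so U_p = 245.0 × 10/10.01 = 245 m³/s.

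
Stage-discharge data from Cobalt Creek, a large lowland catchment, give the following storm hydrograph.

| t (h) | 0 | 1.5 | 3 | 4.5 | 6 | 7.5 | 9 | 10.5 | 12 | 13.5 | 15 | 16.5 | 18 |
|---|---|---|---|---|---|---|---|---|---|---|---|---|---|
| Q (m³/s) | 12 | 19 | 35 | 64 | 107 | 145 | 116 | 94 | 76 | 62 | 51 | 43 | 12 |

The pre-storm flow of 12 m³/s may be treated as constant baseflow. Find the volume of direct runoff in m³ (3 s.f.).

Direct-runoff ordinates (Q − Q_b): 0.0, 7.0, 23.0, 52.0, 95.0, 133.0, 104.0, 82.0, 64.0, 50.0, 39.0, 31.0, 0.0 m³/s.
ΣQ_DR = 680.0 m³/s.
With Δt = 1.5 h = 5400 s, V = ΣQ_DR · Δt = 680.0 × 5400 = 3.67 × 10^6 m³.

V ≈ 3.67 × 10^6 m³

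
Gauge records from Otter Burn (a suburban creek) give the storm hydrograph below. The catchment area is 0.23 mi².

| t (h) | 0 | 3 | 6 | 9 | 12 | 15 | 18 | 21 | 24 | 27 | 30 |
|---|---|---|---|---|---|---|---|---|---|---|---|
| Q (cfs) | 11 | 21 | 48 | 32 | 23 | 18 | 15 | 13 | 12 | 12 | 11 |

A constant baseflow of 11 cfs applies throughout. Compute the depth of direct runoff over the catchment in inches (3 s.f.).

Direct runoff: 0.0, 10.0, 37.0, 21.0, 12.0, 7.0, 4.0, 2.0, 1.0, 1.0, 0.0 cfs; ΣQ_DR = 95.00 cfs.
V = ΣQ_DR · Δt = 95.00 × 10800 s = 1.026 × 10^6 ft³.
Over A = 0.23 mi², depth = V / A = 1.92 in.

d ≈ 1.92 in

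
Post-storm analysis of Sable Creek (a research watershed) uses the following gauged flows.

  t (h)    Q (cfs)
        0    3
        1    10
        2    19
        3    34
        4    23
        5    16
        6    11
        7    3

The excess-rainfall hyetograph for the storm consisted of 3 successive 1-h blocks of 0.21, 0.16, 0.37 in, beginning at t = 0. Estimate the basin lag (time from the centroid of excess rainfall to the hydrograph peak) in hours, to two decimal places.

t_L ≈ 1.28 h

Centroid of excess rainfall: t_c = Σ P_i·t̄_i / ΣP_i = 1.7162 h (block centres at 0.5, 1.5, 2.5 h).
Hydrograph peak occurs at t = 3 h, so basin lag t_L = 3 − 1.7162 = 1.28 h.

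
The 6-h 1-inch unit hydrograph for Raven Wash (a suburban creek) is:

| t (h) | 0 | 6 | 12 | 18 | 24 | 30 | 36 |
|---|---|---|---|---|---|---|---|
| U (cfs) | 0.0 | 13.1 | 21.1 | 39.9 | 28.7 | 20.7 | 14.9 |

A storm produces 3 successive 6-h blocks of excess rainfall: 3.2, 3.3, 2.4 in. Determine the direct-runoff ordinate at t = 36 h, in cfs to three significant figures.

Q ≈ 185 cfs

By discrete convolution, Q_j = Σ (P_i / 1 in) · U_{j−i}.
At t = 36 h (j=6): Q = (3.2/1)·14.9 + (3.3/1)·20.7 + (2.4/1)·28.7 = 185 cfs.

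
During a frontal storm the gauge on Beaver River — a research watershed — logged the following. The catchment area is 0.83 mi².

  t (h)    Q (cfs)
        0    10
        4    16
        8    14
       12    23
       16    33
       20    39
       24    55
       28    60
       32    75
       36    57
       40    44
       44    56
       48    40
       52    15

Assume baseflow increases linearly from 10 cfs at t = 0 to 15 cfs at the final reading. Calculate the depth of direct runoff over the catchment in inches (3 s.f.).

Direct runoff: 0.00, 5.62, 3.23, 11.85, 21.46, 27.08, 42.69, 47.31, 61.92, 43.54, 30.15, 41.77, 25.38, 0.00 cfs; ΣQ_DR = 362.0 cfs.
V = ΣQ_DR · Δt = 362.0 × 14400 s = 5.213 × 10^6 ft³.
Over A = 0.83 mi², depth = V / A = 2.70 in.

d ≈ 2.70 in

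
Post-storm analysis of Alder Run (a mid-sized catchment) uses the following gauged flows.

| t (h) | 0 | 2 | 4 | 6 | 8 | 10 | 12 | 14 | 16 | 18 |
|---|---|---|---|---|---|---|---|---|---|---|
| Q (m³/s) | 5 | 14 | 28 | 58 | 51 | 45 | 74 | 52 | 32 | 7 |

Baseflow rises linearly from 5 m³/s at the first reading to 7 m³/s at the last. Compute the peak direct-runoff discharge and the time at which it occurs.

Q_p = 67.67 m³/s at t = 12 h

Subtracting baseflow gives direct-runoff ordinates: 0.00, 8.78, 22.56, 52.33, 45.11, 38.89, 67.67, 45.44, 25.22, 0.00 m³/s.
The maximum is 67.67 m³/s, occurring at the reading for t = 12 h.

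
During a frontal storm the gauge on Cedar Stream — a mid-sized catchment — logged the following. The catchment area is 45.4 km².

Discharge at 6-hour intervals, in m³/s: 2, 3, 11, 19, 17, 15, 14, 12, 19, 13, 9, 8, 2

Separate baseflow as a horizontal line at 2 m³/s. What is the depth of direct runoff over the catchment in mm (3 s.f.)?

Direct runoff: 0.0, 1.0, 9.0, 17.0, 15.0, 13.0, 12.0, 10.0, 17.0, 11.0, 7.0, 6.0, 0.0 m³/s; ΣQ_DR = 118.0 m³/s.
V = ΣQ_DR · Δt = 118.0 × 21600 s = 2.549 × 10^6 m³.
Over A = 45.4 km², depth = V / A = 56.1 mm.

d ≈ 56.1 mm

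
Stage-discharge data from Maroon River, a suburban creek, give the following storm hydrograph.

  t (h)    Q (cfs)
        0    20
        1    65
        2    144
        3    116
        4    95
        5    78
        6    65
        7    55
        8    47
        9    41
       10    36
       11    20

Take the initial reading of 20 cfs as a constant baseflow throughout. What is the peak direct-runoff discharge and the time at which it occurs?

Subtracting baseflow gives direct-runoff ordinates: 0.0, 45.0, 124.0, 96.0, 75.0, 58.0, 45.0, 35.0, 27.0, 21.0, 16.0, 0.0 cfs.
The maximum is 124.0 cfs, occurring at the reading for t = 2 h.

Q_p = 124.0 cfs at t = 2 h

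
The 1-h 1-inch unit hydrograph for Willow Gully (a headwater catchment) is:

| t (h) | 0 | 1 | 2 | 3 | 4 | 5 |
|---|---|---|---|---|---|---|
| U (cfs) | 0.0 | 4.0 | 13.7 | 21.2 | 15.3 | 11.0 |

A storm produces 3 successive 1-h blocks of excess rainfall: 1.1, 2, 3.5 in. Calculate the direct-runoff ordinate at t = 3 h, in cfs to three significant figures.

Q ≈ 64.7 cfs

By discrete convolution, Q_j = Σ (P_i / 1 in) · U_{j−i}.
At t = 3 h (j=3): Q = (1.1/1)·21.2 + (2/1)·13.7 + (3.5/1)·4.0 = 64.7 cfs.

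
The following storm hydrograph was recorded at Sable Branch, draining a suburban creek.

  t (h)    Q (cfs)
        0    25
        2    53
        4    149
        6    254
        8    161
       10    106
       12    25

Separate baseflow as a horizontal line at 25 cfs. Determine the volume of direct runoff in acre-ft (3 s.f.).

Direct-runoff ordinates (Q − Q_b): 0.0, 28.0, 124.0, 229.0, 136.0, 81.0, 0.0 cfs.
ΣQ_DR = 598.0 cfs.
With Δt = 2 h = 7200 s, V = ΣQ_DR · Δt = 598.0 × 7200 = 4.31 × 10^6 ft³ = 98.8 acre-ft.

V ≈ 98.8 acre-ft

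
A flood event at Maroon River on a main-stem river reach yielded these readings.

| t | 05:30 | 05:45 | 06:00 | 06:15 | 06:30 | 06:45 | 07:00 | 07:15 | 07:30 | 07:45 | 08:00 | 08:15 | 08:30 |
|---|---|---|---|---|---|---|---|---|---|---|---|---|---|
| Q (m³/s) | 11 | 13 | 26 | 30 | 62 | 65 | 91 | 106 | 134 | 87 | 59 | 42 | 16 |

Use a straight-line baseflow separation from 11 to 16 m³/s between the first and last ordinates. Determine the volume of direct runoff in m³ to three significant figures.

V ≈ 5.10 × 10^5 m³

Direct-runoff ordinates (Q − Q_b): 0.00, 1.58, 14.17, 17.75, 49.33, 51.92, 77.50, 92.08, 119.67, 72.25, 43.83, 26.42, 0.00 m³/s.
ΣQ_DR = 566.5 m³/s.
With Δt = 0.25 h = 900 s, V = ΣQ_DR · Δt = 566.5 × 900 = 5.10 × 10^5 m³.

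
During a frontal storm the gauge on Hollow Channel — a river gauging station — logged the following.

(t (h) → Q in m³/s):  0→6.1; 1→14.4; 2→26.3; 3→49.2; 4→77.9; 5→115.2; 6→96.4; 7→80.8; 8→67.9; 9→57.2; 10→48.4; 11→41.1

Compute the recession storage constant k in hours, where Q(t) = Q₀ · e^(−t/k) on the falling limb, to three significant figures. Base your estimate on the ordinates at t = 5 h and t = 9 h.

k ≈ 5.71 h

On the falling limb, Q drops from 115.2 to 57.2 m³/s between t = 5 h and t = 9 h (Δt = 4 h).
k = −Δt / ln(Q₂/Q₁) = −4 / ln(57.2/115.2) = 5.71 h.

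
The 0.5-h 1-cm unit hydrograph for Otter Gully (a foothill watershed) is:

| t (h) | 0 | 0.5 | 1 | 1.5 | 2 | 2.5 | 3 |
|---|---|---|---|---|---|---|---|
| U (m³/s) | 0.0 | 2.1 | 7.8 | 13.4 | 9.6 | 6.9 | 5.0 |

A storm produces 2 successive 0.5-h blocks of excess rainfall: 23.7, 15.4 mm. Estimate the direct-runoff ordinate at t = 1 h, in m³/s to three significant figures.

Q ≈ 21.7 m³/s

By discrete convolution, Q_j = Σ (P_i / 10 mm) · U_{j−i}.
At t = 1 h (j=2): Q = (23.7/10)·7.8 + (15.4/10)·2.1 = 21.7 m³/s.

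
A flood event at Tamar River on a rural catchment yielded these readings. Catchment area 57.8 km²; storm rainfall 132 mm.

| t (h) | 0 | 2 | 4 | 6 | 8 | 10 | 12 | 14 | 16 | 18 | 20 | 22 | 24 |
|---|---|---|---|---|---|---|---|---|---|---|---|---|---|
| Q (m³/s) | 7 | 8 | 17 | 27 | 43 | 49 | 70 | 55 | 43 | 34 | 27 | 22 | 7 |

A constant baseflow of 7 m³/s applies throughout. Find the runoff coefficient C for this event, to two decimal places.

C ≈ 0.30

ΣQ_DR = 318.0 m³/s; V = ΣQ_DR·Δt = 2.290 × 10^6 m³.
Runoff depth d = V / A = 39.61 mm.
C = d / P = 39.61 / 132 = 0.30.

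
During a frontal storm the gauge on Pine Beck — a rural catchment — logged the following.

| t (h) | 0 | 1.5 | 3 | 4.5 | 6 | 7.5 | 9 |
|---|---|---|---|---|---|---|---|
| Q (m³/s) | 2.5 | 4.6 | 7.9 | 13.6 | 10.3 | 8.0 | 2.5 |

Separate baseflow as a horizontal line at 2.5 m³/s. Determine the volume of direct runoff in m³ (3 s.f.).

Direct-runoff ordinates (Q − Q_b): 0.0, 2.1, 5.4, 11.1, 7.8, 5.5, 0.0 m³/s.
ΣQ_DR = 31.90 m³/s.
With Δt = 1.5 h = 5400 s, V = ΣQ_DR · Δt = 31.90 × 5400 = 1.72 × 10^5 m³.

V ≈ 1.72 × 10^5 m³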